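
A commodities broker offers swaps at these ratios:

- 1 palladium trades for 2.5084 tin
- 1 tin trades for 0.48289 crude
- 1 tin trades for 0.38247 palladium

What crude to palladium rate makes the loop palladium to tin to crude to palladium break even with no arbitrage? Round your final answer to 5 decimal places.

0.82557

Known legs of the cycle: 2.5084 × 0.48289 = 1.211281276
For no arbitrage the full-cycle product must be 1, so the missing rate is 1 / 1.211281276 ≈ 0.8255721.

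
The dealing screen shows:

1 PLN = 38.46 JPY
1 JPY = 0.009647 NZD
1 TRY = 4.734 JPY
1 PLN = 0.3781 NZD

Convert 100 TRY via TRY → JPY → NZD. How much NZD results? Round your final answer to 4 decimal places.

4.5669

100 TRY × 4.734 = 473.4 JPY
473.4 JPY × 0.009647 = 4.5668898 NZD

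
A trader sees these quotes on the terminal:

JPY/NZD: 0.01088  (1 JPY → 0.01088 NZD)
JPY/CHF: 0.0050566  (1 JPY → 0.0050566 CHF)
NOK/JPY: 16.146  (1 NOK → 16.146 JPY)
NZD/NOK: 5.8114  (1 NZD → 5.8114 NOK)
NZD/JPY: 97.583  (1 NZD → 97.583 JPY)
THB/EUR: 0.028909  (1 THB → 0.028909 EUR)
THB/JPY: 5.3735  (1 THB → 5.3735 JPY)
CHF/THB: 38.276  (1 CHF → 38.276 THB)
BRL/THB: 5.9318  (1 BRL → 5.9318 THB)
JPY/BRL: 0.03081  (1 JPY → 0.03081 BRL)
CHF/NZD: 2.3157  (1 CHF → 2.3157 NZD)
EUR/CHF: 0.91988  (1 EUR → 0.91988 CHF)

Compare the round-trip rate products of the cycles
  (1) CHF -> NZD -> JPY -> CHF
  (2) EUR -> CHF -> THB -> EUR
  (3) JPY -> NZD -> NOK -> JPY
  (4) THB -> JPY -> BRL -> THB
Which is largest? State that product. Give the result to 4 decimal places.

1.1427

(1) 2.3157 × 97.583 × 0.0050566 = 1.14265
(2) 0.91988 × 38.276 × 0.028909 = 1.01787
(3) 0.01088 × 5.8114 × 16.146 = 1.02088
(4) 5.3735 × 0.03081 × 5.9318 = 0.98205
Highest is cycle (1) at 1.1427 (>1, arbitrage).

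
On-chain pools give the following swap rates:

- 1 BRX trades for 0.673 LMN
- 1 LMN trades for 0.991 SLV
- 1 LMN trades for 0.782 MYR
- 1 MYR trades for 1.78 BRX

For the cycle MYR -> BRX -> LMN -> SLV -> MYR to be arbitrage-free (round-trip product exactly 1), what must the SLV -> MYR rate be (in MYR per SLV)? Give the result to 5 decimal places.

0.84235

Known legs of the cycle: 1.78 × 0.673 × 0.991 = 1.18715854
For no arbitrage the full-cycle product must be 1, so the missing rate is 1 / 1.18715854 ≈ 0.8423475.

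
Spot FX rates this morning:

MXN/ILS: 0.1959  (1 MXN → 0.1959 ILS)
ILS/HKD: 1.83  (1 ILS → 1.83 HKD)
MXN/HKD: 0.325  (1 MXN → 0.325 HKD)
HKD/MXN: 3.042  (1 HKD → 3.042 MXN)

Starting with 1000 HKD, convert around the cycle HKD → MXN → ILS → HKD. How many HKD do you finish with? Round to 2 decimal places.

1090.55

1000 HKD × 3.042 = 3042 MXN
3042 MXN × 0.1959 = 595.9278 ILS
595.9278 ILS × 1.83 = 1090.547874 HKD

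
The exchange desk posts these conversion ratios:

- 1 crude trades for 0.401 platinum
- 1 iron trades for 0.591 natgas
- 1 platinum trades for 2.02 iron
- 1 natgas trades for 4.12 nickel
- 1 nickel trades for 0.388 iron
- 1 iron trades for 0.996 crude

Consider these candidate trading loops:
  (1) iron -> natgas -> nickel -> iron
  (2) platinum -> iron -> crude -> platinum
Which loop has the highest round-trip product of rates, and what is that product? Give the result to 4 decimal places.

0.9447

(1) 0.591 × 4.12 × 0.388 = 0.94475
(2) 2.02 × 0.996 × 0.401 = 0.80678
Highest is cycle (1) at 0.9447 (≤1, no arbitrage).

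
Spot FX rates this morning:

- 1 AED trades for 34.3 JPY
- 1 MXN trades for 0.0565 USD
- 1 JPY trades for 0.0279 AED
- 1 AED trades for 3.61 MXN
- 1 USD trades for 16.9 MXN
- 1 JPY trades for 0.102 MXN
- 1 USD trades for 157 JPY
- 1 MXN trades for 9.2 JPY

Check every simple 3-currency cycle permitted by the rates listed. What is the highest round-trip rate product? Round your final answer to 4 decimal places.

0.9266

JPY→AED→MXN→JPY: 0.0279 × 3.61 × 9.2 = 0.92661
USD→JPY→MXN→USD: 157 × 0.102 × 0.0565 = 0.90479
Maximum is JPY→AED→MXN→JPY at 0.9266; no arbitrage — every cycle loses value.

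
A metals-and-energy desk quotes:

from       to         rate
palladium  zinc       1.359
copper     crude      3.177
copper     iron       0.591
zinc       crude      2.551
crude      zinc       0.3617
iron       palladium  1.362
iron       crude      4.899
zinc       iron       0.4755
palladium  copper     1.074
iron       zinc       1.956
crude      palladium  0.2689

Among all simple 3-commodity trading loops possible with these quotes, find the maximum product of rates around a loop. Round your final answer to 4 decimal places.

crude→palladium→zinc→crude: 0.2689 × 1.359 × 2.551 = 0.93222
crude→palladium→copper→crude: 0.2689 × 1.074 × 3.177 = 0.91751
iron→palladium→zinc→iron: 1.362 × 1.359 × 0.4755 = 0.88013
iron→palladium→copper→iron: 1.362 × 1.074 × 0.591 = 0.86451
iron→crude→zinc→iron: 4.899 × 0.3617 × 0.4755 = 0.84257
Maximum is crude→palladium→zinc→crude at 0.9322; no arbitrage — every cycle loses value.

0.9322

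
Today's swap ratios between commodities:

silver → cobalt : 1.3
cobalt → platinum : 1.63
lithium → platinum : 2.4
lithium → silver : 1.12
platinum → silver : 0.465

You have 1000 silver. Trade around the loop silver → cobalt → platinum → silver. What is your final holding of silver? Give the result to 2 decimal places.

985.34

1000 silver × 1.3 = 1300 cobalt
1300 cobalt × 1.63 = 2119 platinum
2119 platinum × 0.465 = 985.335 silver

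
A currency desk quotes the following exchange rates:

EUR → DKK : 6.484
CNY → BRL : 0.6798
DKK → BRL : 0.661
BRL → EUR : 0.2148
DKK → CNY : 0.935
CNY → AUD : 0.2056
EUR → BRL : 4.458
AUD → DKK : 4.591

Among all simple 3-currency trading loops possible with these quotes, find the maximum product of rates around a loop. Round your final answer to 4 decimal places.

0.9206

DKK→BRL→EUR→DKK: 0.661 × 0.2148 × 6.484 = 0.92062
DKK→CNY→AUD→DKK: 0.935 × 0.2056 × 4.591 = 0.88256
Maximum is DKK→BRL→EUR→DKK at 0.9206; no arbitrage — every cycle loses value.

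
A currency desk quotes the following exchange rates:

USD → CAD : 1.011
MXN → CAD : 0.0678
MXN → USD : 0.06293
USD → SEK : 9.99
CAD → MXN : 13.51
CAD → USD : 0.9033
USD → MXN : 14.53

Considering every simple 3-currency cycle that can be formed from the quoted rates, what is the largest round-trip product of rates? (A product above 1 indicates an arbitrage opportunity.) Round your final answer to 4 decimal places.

0.8899

MXN→CAD→USD→MXN: 0.0678 × 0.9033 × 14.53 = 0.88987
MXN→USD→CAD→MXN: 0.06293 × 1.011 × 13.51 = 0.85954
Maximum is MXN→CAD→USD→MXN at 0.8899; no arbitrage — every cycle loses value.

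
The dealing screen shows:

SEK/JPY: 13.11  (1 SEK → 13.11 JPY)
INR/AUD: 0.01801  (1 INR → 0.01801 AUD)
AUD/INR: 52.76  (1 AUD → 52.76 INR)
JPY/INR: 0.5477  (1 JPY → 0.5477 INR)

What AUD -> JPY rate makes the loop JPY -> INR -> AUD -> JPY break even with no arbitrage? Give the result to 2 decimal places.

Known legs of the cycle: 0.5477 × 0.01801 = 0.009864077
For no arbitrage the full-cycle product must be 1, so the missing rate is 1 / 0.009864077 ≈ 101.3780.

101.38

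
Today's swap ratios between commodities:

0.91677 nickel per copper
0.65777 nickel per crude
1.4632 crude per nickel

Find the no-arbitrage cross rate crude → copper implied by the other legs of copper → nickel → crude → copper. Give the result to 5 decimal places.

Known legs of the cycle: 0.91677 × 1.4632 = 1.341417864
For no arbitrage the full-cycle product must be 1, so the missing rate is 1 / 1.341417864 ≈ 0.7454799.

0.74548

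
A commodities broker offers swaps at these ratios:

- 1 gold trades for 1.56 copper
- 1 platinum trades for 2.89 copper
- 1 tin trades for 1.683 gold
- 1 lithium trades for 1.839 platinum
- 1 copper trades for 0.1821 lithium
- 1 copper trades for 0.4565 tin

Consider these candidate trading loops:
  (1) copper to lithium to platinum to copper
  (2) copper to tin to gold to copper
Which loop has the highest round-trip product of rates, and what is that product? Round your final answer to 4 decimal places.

(1) 0.1821 × 1.839 × 2.89 = 0.96781
(2) 0.4565 × 1.683 × 1.56 = 1.19853
Highest is cycle (2) at 1.1985 (>1, arbitrage).

1.1985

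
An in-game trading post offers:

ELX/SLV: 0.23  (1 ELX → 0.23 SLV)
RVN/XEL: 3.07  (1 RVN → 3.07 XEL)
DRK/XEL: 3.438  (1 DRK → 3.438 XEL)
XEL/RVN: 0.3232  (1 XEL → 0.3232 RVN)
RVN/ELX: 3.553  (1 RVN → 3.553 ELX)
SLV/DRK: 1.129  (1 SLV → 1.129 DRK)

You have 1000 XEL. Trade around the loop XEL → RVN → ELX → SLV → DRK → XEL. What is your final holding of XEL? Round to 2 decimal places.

1025.17

1000 XEL × 0.3232 = 323.2 RVN
323.2 RVN × 3.553 = 1148.3296 ELX
1148.3296 ELX × 0.23 = 264.115808 SLV
264.115808 SLV × 1.129 = 298.186747232 DRK
298.186747232 DRK × 3.438 = 1025.166036983616 XEL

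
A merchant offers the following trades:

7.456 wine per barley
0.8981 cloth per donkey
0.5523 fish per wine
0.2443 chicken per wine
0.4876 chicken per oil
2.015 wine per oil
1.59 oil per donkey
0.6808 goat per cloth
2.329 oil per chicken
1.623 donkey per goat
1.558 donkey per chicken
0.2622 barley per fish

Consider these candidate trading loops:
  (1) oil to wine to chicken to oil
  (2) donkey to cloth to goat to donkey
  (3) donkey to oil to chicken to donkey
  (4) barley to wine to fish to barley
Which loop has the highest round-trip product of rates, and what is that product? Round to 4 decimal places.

(1) 2.015 × 0.2443 × 2.329 = 1.14648
(2) 0.8981 × 0.6808 × 1.623 = 0.99235
(3) 1.59 × 0.4876 × 1.558 = 1.20789
(4) 7.456 × 0.5523 × 0.2622 = 1.07973
Highest is cycle (3) at 1.2079 (>1, arbitrage).

1.2079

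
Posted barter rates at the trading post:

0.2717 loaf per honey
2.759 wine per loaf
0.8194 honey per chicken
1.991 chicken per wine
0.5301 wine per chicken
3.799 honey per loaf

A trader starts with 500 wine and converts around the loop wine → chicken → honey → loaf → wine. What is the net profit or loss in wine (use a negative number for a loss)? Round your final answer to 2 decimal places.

111.47

500 wine × 1.991 = 995.5 chicken
995.5 chicken × 0.8194 = 815.7127 honey
815.7127 honey × 0.2717 = 221.62914059 loaf
221.62914059 loaf × 2.759 = 611.47479888781 wine
Net change: 611.47479888781 − 500 = 111.47479888781 wine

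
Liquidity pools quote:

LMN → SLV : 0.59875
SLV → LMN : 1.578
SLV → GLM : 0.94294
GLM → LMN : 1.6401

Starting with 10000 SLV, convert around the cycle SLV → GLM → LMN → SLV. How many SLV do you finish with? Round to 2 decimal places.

9259.76

10000 SLV × 0.94294 = 9429.4 GLM
9429.4 GLM × 1.6401 = 15465.15894 LMN
15465.15894 LMN × 0.59875 = 9259.763915325 SLV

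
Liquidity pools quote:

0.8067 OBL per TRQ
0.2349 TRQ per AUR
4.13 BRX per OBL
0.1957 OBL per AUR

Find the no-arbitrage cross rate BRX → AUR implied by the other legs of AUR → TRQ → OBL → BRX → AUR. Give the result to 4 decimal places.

Known legs of the cycle: 0.2349 × 0.8067 × 4.13 = 0.7826095179
For no arbitrage the full-cycle product must be 1, so the missing rate is 1 / 0.7826095179 ≈ 1.277776.

1.2778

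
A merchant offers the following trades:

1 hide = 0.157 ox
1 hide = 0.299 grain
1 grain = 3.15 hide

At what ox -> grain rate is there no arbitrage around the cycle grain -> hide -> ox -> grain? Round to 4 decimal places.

2.0220

Known legs of the cycle: 3.15 × 0.157 = 0.49455
For no arbitrage the full-cycle product must be 1, so the missing rate is 1 / 0.49455 ≈ 2.022040.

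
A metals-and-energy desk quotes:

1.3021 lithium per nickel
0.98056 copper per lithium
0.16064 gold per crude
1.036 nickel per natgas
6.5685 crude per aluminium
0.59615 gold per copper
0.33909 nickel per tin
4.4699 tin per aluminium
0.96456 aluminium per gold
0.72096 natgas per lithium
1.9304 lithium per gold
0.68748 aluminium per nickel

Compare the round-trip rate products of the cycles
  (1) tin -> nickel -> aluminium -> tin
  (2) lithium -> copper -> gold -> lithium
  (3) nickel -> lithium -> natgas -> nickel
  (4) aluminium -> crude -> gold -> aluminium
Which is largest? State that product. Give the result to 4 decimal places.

1.1284

(1) 0.33909 × 0.68748 × 4.4699 = 1.04201
(2) 0.98056 × 0.59615 × 1.9304 = 1.12844
(3) 1.3021 × 0.72096 × 1.036 = 0.97256
(4) 6.5685 × 0.16064 × 0.96456 = 1.01777
Highest is cycle (2) at 1.1284 (>1, arbitrage).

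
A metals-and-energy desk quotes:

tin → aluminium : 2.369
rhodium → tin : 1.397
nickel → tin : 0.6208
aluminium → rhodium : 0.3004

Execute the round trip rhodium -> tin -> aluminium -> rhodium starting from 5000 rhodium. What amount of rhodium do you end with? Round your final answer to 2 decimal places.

5000 rhodium × 1.397 = 6985 tin
6985 tin × 2.369 = 16547.465 aluminium
16547.465 aluminium × 0.3004 = 4970.858486 rhodium

4970.86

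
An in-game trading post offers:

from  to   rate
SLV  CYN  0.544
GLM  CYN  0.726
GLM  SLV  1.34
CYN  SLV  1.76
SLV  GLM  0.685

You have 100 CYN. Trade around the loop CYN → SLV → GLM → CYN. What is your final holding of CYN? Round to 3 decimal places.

100 CYN × 1.76 = 176 SLV
176 SLV × 0.685 = 120.56 GLM
120.56 GLM × 0.726 = 87.52656 CYN

87.527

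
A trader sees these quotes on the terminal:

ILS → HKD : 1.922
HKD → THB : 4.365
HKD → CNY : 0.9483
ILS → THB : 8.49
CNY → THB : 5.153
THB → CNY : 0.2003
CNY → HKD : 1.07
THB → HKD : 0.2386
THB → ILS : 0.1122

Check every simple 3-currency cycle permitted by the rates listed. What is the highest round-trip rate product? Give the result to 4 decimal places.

THB→HKD→CNY→THB: 0.2386 × 0.9483 × 5.153 = 1.16594
THB→ILS→HKD→THB: 0.1122 × 1.922 × 4.365 = 0.94131
THB→CNY→HKD→THB: 0.2003 × 1.07 × 4.365 = 0.93551
Maximum is THB→HKD→CNY→THB at 1.1659; arbitrage exists.

1.1659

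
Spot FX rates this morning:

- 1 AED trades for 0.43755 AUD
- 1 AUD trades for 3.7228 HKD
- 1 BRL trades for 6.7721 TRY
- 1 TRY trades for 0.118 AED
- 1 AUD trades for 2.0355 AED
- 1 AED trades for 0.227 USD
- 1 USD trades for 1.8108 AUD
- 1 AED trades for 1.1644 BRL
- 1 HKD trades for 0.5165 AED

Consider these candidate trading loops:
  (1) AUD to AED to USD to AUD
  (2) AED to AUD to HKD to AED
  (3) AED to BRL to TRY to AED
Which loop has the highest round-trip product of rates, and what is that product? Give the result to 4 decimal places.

(1) 2.0355 × 0.227 × 1.8108 = 0.83670
(2) 0.43755 × 3.7228 × 0.5165 = 0.84133
(3) 1.1644 × 6.7721 × 0.118 = 0.93048
Highest is cycle (3) at 0.9305 (≤1, no arbitrage).

0.9305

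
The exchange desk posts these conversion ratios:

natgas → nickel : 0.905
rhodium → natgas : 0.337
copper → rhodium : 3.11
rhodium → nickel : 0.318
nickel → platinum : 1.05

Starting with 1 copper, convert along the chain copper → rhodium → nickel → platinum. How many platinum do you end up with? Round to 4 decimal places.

1 copper × 3.11 = 3.11 rhodium
3.11 rhodium × 0.318 = 0.98898 nickel
0.98898 nickel × 1.05 = 1.038429 platinum

1.0384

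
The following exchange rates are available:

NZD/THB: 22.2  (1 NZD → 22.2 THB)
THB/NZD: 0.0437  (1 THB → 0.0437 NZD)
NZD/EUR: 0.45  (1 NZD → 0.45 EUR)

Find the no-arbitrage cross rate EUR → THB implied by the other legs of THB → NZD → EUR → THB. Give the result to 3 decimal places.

Known legs of the cycle: 0.0437 × 0.45 = 0.019665
For no arbitrage the full-cycle product must be 1, so the missing rate is 1 / 0.019665 ≈ 50.85177.

50.852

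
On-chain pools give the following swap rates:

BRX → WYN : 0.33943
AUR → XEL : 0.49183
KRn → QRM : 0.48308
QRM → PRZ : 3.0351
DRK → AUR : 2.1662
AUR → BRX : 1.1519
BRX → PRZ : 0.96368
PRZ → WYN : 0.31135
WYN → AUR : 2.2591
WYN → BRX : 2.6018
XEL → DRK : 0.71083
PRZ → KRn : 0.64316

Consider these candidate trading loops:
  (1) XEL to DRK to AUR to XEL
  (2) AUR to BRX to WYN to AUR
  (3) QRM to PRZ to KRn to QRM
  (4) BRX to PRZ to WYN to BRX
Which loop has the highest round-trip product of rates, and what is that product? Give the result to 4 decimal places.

0.9430

(1) 0.71083 × 2.1662 × 0.49183 = 0.75732
(2) 1.1519 × 0.33943 × 2.2591 = 0.88328
(3) 3.0351 × 0.64316 × 0.48308 = 0.94300
(4) 0.96368 × 0.31135 × 2.6018 = 0.78065
Highest is cycle (3) at 0.9430 (≤1, no arbitrage).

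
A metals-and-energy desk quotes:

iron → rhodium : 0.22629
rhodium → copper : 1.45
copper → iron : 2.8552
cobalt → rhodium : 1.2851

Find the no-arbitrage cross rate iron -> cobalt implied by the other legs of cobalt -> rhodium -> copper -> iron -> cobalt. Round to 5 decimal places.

Known legs of the cycle: 1.2851 × 1.45 × 2.8552 = 5.320365404
For no arbitrage the full-cycle product must be 1, so the missing rate is 1 / 5.320365404 ≈ 0.1879570.

0.18796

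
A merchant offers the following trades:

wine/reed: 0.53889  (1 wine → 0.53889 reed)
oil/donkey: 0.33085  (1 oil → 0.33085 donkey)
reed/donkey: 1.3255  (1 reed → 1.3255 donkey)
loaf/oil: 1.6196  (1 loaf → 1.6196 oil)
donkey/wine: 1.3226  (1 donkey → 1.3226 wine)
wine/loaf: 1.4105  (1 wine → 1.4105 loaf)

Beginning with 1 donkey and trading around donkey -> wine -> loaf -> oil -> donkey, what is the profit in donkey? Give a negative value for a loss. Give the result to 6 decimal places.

1 donkey × 1.3226 = 1.3226 wine
1.3226 wine × 1.4105 = 1.8655273 loaf
1.8655273 loaf × 1.6196 = 3.02140801508 oil
3.02140801508 oil × 0.33085 = 0.999632841789218 donkey
Net change: 0.999632841789218 − 1 = -0.000367158210782 donkey

-0.000367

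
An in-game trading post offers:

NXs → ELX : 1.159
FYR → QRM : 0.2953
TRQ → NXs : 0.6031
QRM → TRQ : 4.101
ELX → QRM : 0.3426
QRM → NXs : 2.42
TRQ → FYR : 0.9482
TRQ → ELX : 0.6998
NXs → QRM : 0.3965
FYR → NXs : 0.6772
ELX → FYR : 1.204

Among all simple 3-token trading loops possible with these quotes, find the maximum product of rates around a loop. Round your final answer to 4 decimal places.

1.1483

FYR→QRM→TRQ→FYR: 0.2953 × 4.101 × 0.9482 = 1.14829
ELX→QRM→TRQ→ELX: 0.3426 × 4.101 × 0.6998 = 0.98322
TRQ→NXs→QRM→TRQ: 0.6031 × 0.3965 × 4.101 = 0.98067
ELX→QRM→NXs→ELX: 0.3426 × 2.42 × 1.159 = 0.96092
FYR→NXs→ELX→FYR: 0.6772 × 1.159 × 1.204 = 0.94499
Maximum is FYR→QRM→TRQ→FYR at 1.1483; arbitrage exists.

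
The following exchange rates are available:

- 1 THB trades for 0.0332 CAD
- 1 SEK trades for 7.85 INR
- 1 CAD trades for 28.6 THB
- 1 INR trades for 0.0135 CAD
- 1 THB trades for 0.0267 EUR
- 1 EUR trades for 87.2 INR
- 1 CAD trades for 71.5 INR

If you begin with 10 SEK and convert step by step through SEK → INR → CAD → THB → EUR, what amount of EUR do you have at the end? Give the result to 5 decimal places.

0.80925

10 SEK × 7.85 = 78.5 INR
78.5 INR × 0.0135 = 1.05975 CAD
1.05975 CAD × 28.6 = 30.30885 THB
30.30885 THB × 0.0267 = 0.809246295 EUR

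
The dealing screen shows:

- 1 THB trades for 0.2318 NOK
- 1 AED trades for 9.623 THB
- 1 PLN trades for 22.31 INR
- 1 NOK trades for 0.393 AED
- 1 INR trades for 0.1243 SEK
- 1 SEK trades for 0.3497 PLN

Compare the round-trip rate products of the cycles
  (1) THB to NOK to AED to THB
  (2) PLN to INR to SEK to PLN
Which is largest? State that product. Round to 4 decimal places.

0.9698

(1) 0.2318 × 0.393 × 9.623 = 0.87663
(2) 22.31 × 0.1243 × 0.3497 = 0.96976
Highest is cycle (2) at 0.9698 (≤1, no arbitrage).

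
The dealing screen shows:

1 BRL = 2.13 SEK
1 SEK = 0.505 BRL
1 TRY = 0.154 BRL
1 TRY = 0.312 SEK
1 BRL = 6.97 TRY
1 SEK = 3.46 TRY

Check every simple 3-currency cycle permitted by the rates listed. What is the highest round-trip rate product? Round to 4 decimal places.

1.1349

TRY→BRL→SEK→TRY: 0.154 × 2.13 × 3.46 = 1.13495
TRY→SEK→BRL→TRY: 0.312 × 0.505 × 6.97 = 1.09819
Maximum is TRY→BRL→SEK→TRY at 1.1349; arbitrage exists.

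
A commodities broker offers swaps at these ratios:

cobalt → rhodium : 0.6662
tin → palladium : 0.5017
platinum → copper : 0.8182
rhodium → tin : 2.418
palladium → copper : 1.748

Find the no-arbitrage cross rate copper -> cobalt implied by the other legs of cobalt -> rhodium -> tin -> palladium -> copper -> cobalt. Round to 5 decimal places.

0.70787

Known legs of the cycle: 0.6662 × 2.418 × 0.5017 × 1.748 = 1.41268864444656
For no arbitrage the full-cycle product must be 1, so the missing rate is 1 / 1.41268864444656 ≈ 0.7078701.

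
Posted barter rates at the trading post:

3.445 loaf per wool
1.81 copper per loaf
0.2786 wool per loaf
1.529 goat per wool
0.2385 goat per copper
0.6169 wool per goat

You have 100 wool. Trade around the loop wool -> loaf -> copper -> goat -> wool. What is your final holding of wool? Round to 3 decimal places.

91.743

100 wool × 3.445 = 344.5 loaf
344.5 loaf × 1.81 = 623.545 copper
623.545 copper × 0.2385 = 148.7154825 goat
148.7154825 goat × 0.6169 = 91.74258115425 wool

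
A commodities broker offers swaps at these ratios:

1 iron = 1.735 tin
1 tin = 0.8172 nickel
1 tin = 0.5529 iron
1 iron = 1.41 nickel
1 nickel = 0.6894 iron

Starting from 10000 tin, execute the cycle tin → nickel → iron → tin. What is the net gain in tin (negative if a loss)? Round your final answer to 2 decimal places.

-225.40

10000 tin × 0.8172 = 8172 nickel
8172 nickel × 0.6894 = 5633.7768 iron
5633.7768 iron × 1.735 = 9774.602748 tin
Net change: 9774.602748 − 10000 = -225.397252 tin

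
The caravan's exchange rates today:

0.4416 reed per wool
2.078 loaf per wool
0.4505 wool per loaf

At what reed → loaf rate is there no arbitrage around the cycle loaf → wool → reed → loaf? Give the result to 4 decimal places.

5.0266

Known legs of the cycle: 0.4505 × 0.4416 = 0.1989408
For no arbitrage the full-cycle product must be 1, so the missing rate is 1 / 0.1989408 ≈ 5.026621.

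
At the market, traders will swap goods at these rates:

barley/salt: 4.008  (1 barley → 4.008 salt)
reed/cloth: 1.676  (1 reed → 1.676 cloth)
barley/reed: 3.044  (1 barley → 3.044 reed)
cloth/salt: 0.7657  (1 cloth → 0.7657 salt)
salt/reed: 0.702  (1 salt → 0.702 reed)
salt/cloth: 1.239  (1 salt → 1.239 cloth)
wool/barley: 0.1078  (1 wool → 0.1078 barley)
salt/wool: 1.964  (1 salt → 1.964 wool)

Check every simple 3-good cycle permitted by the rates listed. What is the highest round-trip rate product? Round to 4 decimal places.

cloth→salt→reed→cloth: 0.7657 × 0.702 × 1.676 = 0.90089
wool→barley→salt→wool: 0.1078 × 4.008 × 1.964 = 0.84857
Maximum is cloth→salt→reed→cloth at 0.9009; no arbitrage — every cycle loses value.

0.9009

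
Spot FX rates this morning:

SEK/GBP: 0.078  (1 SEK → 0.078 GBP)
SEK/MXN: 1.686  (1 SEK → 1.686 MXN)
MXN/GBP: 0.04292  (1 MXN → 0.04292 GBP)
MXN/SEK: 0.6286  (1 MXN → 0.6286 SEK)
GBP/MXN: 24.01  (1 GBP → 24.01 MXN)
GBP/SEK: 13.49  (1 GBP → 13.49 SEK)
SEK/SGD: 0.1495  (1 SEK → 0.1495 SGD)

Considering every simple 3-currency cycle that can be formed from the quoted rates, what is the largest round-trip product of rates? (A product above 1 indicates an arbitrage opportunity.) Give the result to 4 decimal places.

SEK→GBP→MXN→SEK: 0.078 × 24.01 × 0.6286 = 1.17723
SEK→MXN→GBP→SEK: 1.686 × 0.04292 × 13.49 = 0.97618
Maximum is SEK→GBP→MXN→SEK at 1.1772; arbitrage exists.

1.1772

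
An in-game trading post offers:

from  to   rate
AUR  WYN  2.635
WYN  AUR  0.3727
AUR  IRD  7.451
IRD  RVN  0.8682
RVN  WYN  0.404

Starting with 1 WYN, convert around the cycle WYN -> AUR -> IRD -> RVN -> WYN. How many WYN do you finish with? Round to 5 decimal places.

0.97404

1 WYN × 0.3727 = 0.3727 AUR
0.3727 AUR × 7.451 = 2.7769877 IRD
2.7769877 IRD × 0.8682 = 2.41098072114 RVN
2.41098072114 RVN × 0.404 = 0.97403621134056 WYN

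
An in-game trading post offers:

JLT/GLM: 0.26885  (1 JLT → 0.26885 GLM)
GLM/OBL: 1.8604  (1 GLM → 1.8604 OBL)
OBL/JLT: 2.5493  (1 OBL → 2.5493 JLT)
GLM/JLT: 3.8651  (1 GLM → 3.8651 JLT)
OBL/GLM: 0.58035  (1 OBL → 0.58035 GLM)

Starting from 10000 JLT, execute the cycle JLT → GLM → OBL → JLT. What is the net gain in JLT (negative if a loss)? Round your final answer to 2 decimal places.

2750.80

10000 JLT × 0.26885 = 2688.5 GLM
2688.5 GLM × 1.8604 = 5001.6854 OBL
5001.6854 OBL × 2.5493 = 12750.79659022 JLT
Net change: 12750.79659022 − 10000 = 2750.79659022 JLT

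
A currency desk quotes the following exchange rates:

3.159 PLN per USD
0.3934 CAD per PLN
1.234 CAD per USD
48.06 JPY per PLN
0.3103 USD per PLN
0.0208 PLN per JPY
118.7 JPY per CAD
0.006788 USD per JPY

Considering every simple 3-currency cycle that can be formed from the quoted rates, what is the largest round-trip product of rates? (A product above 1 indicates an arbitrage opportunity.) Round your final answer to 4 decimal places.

1.0306

PLN→JPY→USD→PLN: 48.06 × 0.006788 × 3.159 = 1.03056
CAD→JPY→USD→CAD: 118.7 × 0.006788 × 1.234 = 0.99428
PLN→CAD→JPY→PLN: 0.3934 × 118.7 × 0.0208 = 0.97129
Maximum is PLN→JPY→USD→PLN at 1.0306; arbitrage exists.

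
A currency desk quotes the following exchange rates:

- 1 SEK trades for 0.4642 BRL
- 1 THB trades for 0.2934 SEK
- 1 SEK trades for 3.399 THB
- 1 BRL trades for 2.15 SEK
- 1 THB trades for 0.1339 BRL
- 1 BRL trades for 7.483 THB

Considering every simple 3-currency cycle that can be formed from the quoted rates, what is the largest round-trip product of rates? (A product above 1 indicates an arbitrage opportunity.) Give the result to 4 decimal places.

THB→SEK→BRL→THB: 0.2934 × 0.4642 × 7.483 = 1.01916
THB→BRL→SEK→THB: 0.1339 × 2.15 × 3.399 = 0.97852
Maximum is THB→SEK→BRL→THB at 1.0192; arbitrage exists.

1.0192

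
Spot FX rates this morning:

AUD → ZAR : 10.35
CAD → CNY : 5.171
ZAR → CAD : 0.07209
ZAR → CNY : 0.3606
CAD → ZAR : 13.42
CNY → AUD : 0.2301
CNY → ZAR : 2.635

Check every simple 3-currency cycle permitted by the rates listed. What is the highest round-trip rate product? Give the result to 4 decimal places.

CNY→ZAR→CAD→CNY: 2.635 × 0.07209 × 5.171 = 0.98227
CNY→AUD→ZAR→CNY: 0.2301 × 10.35 × 0.3606 = 0.85878
Maximum is CNY→ZAR→CAD→CNY at 0.9823; no arbitrage — every cycle loses value.

0.9823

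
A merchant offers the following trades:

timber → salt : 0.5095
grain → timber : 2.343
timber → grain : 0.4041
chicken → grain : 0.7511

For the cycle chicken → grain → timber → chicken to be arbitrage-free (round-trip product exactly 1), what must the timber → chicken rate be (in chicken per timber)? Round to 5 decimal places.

0.56824

Known legs of the cycle: 0.7511 × 2.343 = 1.7598273
For no arbitrage the full-cycle product must be 1, so the missing rate is 1 / 1.7598273 ≈ 0.5682376.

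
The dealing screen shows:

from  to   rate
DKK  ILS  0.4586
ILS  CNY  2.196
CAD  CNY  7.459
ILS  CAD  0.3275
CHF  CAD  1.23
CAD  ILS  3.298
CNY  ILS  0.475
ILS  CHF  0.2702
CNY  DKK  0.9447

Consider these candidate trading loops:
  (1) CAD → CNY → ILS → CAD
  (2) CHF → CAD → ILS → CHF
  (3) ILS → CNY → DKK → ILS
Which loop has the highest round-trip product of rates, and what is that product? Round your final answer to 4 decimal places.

(1) 7.459 × 0.475 × 0.3275 = 1.16034
(2) 1.23 × 3.298 × 0.2702 = 1.09608
(3) 2.196 × 0.9447 × 0.4586 = 0.95139
Highest is cycle (1) at 1.1603 (>1, arbitrage).

1.1603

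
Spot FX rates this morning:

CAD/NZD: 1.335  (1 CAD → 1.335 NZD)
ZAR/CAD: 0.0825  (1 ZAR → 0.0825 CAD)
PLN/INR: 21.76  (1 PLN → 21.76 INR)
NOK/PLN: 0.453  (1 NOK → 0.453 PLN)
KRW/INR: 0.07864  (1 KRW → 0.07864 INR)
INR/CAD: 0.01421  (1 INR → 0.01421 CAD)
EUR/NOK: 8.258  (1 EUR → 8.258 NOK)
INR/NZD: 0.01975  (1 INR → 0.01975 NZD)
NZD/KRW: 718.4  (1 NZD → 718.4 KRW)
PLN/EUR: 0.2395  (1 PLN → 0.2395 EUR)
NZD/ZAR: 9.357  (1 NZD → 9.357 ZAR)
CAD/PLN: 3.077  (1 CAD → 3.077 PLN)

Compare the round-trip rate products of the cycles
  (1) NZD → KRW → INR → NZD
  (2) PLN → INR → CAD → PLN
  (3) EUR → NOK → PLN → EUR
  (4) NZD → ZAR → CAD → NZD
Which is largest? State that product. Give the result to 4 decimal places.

1.1158

(1) 718.4 × 0.07864 × 0.01975 = 1.11578
(2) 21.76 × 0.01421 × 3.077 = 0.95144
(3) 8.258 × 0.453 × 0.2395 = 0.89594
(4) 9.357 × 0.0825 × 1.335 = 1.03056
Highest is cycle (1) at 1.1158 (>1, arbitrage).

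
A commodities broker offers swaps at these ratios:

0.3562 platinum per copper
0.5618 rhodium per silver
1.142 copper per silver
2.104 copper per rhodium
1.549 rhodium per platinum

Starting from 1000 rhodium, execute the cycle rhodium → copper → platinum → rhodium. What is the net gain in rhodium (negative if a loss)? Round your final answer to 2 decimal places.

160.89

1000 rhodium × 2.104 = 2104 copper
2104 copper × 0.3562 = 749.4448 platinum
749.4448 platinum × 1.549 = 1160.8899952 rhodium
Net change: 1160.8899952 − 1000 = 160.8899952 rhodium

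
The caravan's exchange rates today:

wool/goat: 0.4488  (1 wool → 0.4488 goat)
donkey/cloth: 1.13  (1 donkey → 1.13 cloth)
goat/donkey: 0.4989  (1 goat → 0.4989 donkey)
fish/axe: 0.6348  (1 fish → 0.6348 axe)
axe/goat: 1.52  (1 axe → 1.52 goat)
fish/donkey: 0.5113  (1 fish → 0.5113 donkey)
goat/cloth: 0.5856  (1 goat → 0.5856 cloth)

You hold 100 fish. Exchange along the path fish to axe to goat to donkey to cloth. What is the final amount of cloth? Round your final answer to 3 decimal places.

54.397

100 fish × 0.6348 = 63.48 axe
63.48 axe × 1.52 = 96.4896 goat
96.4896 goat × 0.4989 = 48.13866144 donkey
48.13866144 donkey × 1.13 = 54.3966874272 cloth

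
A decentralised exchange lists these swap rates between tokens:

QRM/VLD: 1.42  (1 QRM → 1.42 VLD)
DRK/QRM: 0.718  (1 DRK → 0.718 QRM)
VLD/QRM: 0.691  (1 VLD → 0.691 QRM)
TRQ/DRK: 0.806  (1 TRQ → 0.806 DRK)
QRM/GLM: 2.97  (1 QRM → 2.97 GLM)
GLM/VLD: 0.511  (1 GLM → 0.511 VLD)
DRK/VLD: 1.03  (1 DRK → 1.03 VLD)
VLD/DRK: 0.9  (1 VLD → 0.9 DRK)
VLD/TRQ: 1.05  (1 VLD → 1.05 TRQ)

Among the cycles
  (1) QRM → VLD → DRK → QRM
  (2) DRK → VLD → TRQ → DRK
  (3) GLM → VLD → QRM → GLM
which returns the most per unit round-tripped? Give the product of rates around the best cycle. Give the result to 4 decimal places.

1.0487

(1) 1.42 × 0.9 × 0.718 = 0.91760
(2) 1.03 × 1.05 × 0.806 = 0.87169
(3) 0.511 × 0.691 × 2.97 = 1.04871
Highest is cycle (3) at 1.0487 (>1, arbitrage).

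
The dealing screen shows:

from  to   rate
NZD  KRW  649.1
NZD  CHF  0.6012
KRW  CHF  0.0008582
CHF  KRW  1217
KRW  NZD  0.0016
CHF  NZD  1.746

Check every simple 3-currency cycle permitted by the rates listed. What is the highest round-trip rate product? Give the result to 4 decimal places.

1.1707

CHF→KRW→NZD→CHF: 1217 × 0.0016 × 0.6012 = 1.17066
CHF→NZD→KRW→CHF: 1.746 × 649.1 × 0.0008582 = 0.97262
Maximum is CHF→KRW→NZD→CHF at 1.1707; arbitrage exists.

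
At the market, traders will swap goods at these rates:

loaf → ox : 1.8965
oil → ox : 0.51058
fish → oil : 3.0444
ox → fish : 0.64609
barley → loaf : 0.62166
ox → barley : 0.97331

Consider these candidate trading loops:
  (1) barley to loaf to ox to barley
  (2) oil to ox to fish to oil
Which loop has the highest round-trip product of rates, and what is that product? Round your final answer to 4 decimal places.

1.1475

(1) 0.62166 × 1.8965 × 0.97331 = 1.14751
(2) 0.51058 × 0.64609 × 3.0444 = 1.00429
Highest is cycle (1) at 1.1475 (>1, arbitrage).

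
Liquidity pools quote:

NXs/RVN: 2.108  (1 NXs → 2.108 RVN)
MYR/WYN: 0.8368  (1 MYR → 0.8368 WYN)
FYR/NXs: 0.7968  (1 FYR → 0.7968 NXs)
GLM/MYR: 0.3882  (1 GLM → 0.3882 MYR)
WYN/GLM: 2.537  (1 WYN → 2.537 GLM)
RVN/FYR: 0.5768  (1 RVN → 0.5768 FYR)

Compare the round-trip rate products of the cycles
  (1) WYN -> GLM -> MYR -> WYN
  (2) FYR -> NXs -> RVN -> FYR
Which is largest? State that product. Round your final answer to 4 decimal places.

0.9688

(1) 2.537 × 0.3882 × 0.8368 = 0.82413
(2) 0.7968 × 2.108 × 0.5768 = 0.96882
Highest is cycle (2) at 0.9688 (≤1, no arbitrage).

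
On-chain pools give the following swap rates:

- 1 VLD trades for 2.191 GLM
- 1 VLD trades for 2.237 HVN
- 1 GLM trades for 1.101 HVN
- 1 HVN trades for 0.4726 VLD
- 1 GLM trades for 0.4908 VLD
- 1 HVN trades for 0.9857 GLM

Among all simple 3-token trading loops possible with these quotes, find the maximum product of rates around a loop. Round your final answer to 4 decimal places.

1.1400

VLD→GLM→HVN→VLD: 2.191 × 1.101 × 0.4726 = 1.14005
VLD→HVN→GLM→VLD: 2.237 × 0.9857 × 0.4908 = 1.08222
Maximum is VLD→GLM→HVN→VLD at 1.1400; arbitrage exists.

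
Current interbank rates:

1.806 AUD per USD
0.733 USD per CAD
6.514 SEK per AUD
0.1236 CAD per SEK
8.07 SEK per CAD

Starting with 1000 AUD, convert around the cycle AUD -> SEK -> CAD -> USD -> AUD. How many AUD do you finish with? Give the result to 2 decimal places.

1065.83

1000 AUD × 6.514 = 6514 SEK
6514 SEK × 0.1236 = 805.1304 CAD
805.1304 CAD × 0.733 = 590.1605832 USD
590.1605832 USD × 1.806 = 1065.8300132592 AUD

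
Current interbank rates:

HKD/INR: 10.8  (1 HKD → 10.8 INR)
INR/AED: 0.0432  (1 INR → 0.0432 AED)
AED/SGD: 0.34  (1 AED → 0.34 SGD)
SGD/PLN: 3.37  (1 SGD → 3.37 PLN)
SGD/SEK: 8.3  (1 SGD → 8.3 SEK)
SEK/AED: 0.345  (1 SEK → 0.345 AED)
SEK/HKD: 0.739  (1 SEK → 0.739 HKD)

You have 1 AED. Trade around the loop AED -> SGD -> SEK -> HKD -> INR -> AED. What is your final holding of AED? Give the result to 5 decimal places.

0.97299

1 AED × 0.34 = 0.34 SGD
0.34 SGD × 8.3 = 2.822 SEK
2.822 SEK × 0.739 = 2.085458 HKD
2.085458 HKD × 10.8 = 22.5229464 INR
22.5229464 INR × 0.0432 = 0.97299128448 AED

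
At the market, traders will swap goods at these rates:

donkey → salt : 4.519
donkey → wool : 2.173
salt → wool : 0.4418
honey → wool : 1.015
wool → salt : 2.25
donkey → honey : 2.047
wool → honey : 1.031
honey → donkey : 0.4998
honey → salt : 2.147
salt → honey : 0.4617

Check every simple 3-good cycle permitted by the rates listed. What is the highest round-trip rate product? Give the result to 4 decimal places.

honey→donkey→wool→honey: 0.4998 × 2.173 × 1.031 = 1.11973
salt→honey→wool→salt: 0.4617 × 1.015 × 2.25 = 1.05441
salt→honey→donkey→salt: 0.4617 × 0.4998 × 4.519 = 1.04279
salt→wool→honey→salt: 0.4418 × 1.031 × 2.147 = 0.97795
Maximum is honey→donkey→wool→honey at 1.1197; arbitrage exists.

1.1197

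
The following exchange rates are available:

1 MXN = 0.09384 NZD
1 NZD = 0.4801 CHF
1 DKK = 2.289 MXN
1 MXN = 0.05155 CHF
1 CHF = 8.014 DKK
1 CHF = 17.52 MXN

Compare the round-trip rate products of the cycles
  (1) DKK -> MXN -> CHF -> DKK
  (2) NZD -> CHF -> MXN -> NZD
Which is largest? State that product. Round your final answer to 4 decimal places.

0.9456

(1) 2.289 × 0.05155 × 8.014 = 0.94564
(2) 0.4801 × 17.52 × 0.09384 = 0.78932
Highest is cycle (1) at 0.9456 (≤1, no arbitrage).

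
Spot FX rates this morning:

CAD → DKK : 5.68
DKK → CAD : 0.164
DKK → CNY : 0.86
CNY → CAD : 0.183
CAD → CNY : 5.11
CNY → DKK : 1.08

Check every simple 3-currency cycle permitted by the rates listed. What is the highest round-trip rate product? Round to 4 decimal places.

0.9051

DKK→CAD→CNY→DKK: 0.164 × 5.11 × 1.08 = 0.90508
DKK→CNY→CAD→DKK: 0.86 × 0.183 × 5.68 = 0.89392
Maximum is DKK→CAD→CNY→DKK at 0.9051; no arbitrage — every cycle loses value.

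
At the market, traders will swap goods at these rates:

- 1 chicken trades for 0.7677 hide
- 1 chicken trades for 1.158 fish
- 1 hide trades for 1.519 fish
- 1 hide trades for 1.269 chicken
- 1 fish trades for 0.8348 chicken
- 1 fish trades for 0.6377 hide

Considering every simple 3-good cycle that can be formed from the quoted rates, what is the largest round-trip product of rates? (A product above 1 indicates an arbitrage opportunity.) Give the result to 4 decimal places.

chicken→hide→fish→chicken: 0.7677 × 1.519 × 0.8348 = 0.97349
chicken→fish→hide→chicken: 1.158 × 0.6377 × 1.269 = 0.93710
Maximum is chicken→hide→fish→chicken at 0.9735; no arbitrage — every cycle loses value.

0.9735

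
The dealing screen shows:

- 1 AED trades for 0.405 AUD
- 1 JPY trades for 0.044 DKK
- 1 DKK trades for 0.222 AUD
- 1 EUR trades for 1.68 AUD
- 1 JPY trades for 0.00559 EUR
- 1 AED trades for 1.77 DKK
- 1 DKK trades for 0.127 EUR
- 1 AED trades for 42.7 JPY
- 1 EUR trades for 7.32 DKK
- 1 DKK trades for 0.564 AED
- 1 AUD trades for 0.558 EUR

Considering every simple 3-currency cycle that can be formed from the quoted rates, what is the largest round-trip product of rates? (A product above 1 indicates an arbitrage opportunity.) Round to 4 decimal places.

DKK→AED→JPY→DKK: 0.564 × 42.7 × 0.044 = 1.05964
DKK→AUD→EUR→DKK: 0.222 × 0.558 × 7.32 = 0.90677
Maximum is DKK→AED→JPY→DKK at 1.0596; arbitrage exists.

1.0596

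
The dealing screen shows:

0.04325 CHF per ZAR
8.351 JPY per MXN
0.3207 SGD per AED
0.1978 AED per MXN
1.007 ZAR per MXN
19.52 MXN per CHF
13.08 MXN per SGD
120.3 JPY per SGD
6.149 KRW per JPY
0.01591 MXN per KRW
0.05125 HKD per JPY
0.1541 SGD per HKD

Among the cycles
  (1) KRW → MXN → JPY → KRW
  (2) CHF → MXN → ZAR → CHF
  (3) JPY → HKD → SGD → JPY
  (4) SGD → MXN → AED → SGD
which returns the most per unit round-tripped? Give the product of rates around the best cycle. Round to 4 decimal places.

0.9501

(1) 0.01591 × 8.351 × 6.149 = 0.81698
(2) 19.52 × 1.007 × 0.04325 = 0.85015
(3) 0.05125 × 0.1541 × 120.3 = 0.95008
(4) 13.08 × 0.1978 × 0.3207 = 0.82972
Highest is cycle (3) at 0.9501 (≤1, no arbitrage).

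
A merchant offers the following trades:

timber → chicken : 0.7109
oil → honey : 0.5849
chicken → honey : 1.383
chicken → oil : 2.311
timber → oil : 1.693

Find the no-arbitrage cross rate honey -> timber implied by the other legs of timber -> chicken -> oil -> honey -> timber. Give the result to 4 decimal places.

1.0407

Known legs of the cycle: 0.7109 × 2.311 × 0.5849 = 0.96092630251
For no arbitrage the full-cycle product must be 1, so the missing rate is 1 / 0.96092630251 ≈ 1.040663.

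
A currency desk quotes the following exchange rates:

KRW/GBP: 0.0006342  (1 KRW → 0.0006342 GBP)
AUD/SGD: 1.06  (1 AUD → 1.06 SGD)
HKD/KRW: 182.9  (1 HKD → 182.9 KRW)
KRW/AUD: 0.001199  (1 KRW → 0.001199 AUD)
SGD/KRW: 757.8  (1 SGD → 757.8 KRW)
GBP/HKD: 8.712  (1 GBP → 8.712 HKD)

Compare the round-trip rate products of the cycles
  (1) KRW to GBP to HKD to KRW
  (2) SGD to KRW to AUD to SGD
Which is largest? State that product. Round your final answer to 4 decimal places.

1.0106

(1) 0.0006342 × 8.712 × 182.9 = 1.01055
(2) 757.8 × 0.001199 × 1.06 = 0.96312
Highest is cycle (1) at 1.0106 (>1, arbitrage).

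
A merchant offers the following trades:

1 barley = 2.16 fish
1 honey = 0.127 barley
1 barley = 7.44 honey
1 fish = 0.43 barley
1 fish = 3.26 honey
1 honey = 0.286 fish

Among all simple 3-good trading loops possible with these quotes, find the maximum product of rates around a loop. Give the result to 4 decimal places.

honey→fish→barley→honey: 0.286 × 0.43 × 7.44 = 0.91497
honey→barley→fish→honey: 0.127 × 2.16 × 3.26 = 0.89428
Maximum is honey→fish→barley→honey at 0.9150; no arbitrage — every cycle loses value.

0.9150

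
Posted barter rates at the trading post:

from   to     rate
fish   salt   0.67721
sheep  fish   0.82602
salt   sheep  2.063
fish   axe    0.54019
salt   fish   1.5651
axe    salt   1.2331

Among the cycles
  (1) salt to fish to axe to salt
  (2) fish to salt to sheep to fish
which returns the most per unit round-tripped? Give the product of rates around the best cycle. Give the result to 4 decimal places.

1.1540

(1) 1.5651 × 0.54019 × 1.2331 = 1.04253
(2) 0.67721 × 2.063 × 0.82602 = 1.15402
Highest is cycle (2) at 1.1540 (>1, arbitrage).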